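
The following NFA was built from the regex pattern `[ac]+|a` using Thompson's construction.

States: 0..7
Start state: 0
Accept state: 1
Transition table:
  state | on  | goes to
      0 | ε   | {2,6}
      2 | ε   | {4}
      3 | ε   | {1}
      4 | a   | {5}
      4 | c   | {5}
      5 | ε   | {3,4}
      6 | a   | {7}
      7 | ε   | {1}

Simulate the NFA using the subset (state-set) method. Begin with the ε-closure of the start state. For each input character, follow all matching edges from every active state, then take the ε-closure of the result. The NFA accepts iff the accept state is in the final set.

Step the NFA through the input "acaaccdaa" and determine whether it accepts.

Answer: REJECT

Steps:
start: ε-closure({0}) = {0,2,4,6}
'a' @ 1: {1,3,4,5,7}  (accept∈set)
'c' @ 2: {1,3,4,5}  (accept∈set)
'a' @ 3: {1,3,4,5}  (accept∈set)
'a' @ 4: {1,3,4,5}  (accept∈set)
'c' @ 5: {1,3,4,5}  (accept∈set)
'c' @ 6: {1,3,4,5}  (accept∈set)
'd' @ 7: {}  — dead — no transitions
rest 'aa' ignored (set empty)
after full input: {}  (accept=1 not in)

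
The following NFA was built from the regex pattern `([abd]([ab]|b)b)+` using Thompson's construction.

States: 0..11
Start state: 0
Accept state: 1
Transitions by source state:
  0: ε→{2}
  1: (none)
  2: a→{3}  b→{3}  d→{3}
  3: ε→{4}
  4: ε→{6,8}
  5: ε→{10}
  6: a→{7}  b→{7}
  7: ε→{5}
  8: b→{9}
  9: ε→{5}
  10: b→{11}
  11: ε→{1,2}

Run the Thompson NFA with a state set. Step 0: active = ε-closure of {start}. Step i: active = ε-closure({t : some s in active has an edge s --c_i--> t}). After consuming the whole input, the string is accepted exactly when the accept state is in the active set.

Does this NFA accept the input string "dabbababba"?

initial (ε-close {0}): {0,2}
'd' @ 1: {3,4,6,8}
'a' @ 2: {5,7,10}
'b' @ 3: {1,2,11}  [accepting]
'b' @ 4: {3,4,6,8}
'a' @ 5: {5,7,10}
'b' @ 6: {1,2,11}  [accepting]
'a' @ 7: {3,4,6,8}
'b' @ 8: {5,7,9,10}
'b' @ 9: {1,2,11}  [accepting]
'a' @ 10: {3,4,6,8}
final: {3,4,6,8}; accept 1 not in set

Answer: REJECT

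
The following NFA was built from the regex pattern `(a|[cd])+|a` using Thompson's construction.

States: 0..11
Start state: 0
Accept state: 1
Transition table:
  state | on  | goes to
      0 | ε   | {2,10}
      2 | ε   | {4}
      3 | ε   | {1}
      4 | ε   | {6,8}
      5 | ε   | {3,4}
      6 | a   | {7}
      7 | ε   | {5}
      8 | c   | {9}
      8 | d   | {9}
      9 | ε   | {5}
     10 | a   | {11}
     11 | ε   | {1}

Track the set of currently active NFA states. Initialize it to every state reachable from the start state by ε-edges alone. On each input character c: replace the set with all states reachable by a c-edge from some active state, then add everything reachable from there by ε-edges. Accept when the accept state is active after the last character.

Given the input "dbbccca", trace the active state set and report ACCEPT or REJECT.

S₀ = ε-closure({0}) = {0,2,4,6,8,10}
'd' @ 1: {1,3,4,5,6,8,9}  ✓accept
'b' @ 2: {}  — state set empty
rest 'bccca' ignored (set empty)
after full input: {}  (accept=1 not in)

Answer: REJECT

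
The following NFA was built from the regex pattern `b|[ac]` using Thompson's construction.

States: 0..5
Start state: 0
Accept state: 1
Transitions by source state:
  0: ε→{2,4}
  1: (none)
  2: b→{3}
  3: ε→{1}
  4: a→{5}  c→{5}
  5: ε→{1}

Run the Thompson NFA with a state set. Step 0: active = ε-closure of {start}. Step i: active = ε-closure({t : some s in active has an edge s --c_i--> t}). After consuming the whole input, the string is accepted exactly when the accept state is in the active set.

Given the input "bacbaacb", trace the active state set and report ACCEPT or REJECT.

Answer: REJECT

Trace:
S₀ = ε-closure({0}) = {0,2,4}
'b' @ 1: {1,3}  (accept∈set)
'a' @ 2: {}  — no active states
rest 'cbaacb' ignored (set empty)
end set {} — state 1 not in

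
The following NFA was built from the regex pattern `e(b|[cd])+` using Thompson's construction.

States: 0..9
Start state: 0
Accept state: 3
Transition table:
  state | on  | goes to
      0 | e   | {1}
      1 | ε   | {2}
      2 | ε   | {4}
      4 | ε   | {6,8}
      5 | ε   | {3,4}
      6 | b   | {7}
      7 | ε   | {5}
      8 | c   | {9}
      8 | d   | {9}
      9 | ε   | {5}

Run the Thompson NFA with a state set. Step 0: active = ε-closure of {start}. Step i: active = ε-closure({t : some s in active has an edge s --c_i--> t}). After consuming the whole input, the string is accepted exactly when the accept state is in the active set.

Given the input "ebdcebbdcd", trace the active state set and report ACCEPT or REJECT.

Answer: REJECT

Derivation:
initial (ε-close {0}): {0}
'e' @ 1: {1,2,4,6,8}
'b' @ 2: {3,4,5,6,7,8}  [accepting]
'd' @ 3: {3,4,5,6,8,9}  [accepting]
'c' @ 4: {3,4,5,6,8,9}  [accepting]
'e' @ 5: {}  — dead — no transitions
rest 'bbdcd' ignored (set empty)
after full input: {}  (accept=3 not in)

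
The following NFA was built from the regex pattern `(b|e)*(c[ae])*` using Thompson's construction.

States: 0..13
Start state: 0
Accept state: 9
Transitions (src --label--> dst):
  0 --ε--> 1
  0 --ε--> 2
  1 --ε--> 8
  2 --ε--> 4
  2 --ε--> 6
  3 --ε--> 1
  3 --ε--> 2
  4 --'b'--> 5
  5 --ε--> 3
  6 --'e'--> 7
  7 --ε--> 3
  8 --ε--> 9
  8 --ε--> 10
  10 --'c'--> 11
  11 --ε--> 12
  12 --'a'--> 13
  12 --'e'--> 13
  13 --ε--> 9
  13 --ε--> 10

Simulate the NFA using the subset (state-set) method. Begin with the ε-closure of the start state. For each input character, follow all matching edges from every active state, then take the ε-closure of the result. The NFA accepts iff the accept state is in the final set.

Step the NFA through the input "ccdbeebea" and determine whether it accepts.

S₀ = ε-closure({0}) = {0,1,2,4,6,8,9,10}
'c' @ 1: {11,12}
'c' @ 2: {}  — no active states
rest 'dbeebea' ignored (set empty)
final: {}; accept 9 not in set

Answer: REJECT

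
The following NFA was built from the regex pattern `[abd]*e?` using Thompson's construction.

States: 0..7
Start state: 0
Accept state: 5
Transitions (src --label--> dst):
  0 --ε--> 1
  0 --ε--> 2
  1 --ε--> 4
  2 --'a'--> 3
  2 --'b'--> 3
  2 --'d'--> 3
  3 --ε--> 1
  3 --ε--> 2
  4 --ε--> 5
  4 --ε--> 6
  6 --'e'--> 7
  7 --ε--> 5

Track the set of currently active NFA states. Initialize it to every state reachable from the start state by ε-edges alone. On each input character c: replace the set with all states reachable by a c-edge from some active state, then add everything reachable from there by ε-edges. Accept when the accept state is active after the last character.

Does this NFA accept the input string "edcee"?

S₀ = ε-closure({0}) = {0,1,2,4,5,6}
'e' @ 1: {5,7}  (accept∈set)
'd' @ 2: {}  — no active states
rest 'cee' ignored (set empty)
final: {}; accept 5 not in set

Answer: REJECT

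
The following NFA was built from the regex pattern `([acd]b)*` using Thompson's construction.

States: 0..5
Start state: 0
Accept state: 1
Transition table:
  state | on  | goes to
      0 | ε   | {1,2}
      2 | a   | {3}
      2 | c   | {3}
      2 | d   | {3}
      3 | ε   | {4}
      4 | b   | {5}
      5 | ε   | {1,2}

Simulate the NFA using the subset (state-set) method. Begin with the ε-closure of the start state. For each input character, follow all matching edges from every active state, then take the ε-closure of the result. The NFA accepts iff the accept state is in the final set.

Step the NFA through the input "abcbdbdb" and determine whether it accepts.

Answer: ACCEPT

Steps:
initial (ε-close {0}): {0,1,2}
'a' @ 1: {3,4}
'b' @ 2: {1,2,5}  [accepting]
'c' @ 3: {3,4}
'b' @ 4: {1,2,5}  [accepting]
'd' @ 5: {3,4}
'b' @ 6: {1,2,5}  [accepting]
'd' @ 7: {3,4}
'b' @ 8: {1,2,5}  [accepting]
final: {1,2,5}; accept 1 in set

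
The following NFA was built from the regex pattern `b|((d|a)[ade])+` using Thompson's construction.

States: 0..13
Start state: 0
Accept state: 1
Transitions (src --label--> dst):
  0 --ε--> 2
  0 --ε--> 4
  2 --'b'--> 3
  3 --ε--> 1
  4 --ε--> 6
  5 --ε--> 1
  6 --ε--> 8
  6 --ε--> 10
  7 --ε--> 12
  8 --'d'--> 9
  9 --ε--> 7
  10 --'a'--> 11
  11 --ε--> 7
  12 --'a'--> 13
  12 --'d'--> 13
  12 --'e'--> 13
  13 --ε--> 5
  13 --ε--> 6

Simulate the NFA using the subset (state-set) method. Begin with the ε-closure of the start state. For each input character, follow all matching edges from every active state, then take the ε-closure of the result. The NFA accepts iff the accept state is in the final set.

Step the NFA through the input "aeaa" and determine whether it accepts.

Answer: ACCEPT

Trace:
start: ε-closure({0}) = {0,2,4,6,8,10}
'a' @ 1: {7,11,12}
'e' @ 2: {1,5,6,8,10,13}  [accepting]
'a' @ 3: {7,11,12}
'a' @ 4: {1,5,6,8,10,13}  [accepting]
end set {1,5,6,8,10,13} — state 1 in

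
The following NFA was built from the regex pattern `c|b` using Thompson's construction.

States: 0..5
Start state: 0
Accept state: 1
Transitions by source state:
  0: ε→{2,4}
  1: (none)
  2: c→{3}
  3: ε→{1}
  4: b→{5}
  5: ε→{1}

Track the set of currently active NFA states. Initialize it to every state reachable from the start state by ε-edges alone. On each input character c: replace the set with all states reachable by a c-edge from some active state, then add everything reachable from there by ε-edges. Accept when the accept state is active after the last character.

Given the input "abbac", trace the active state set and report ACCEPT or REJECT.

initial (ε-close {0}): {0,2,4}
'a' @ 1: {}  — state set empty
rest 'bbac' ignored (set empty)
after full input: {}  (accept=1 not in)

Answer: REJECT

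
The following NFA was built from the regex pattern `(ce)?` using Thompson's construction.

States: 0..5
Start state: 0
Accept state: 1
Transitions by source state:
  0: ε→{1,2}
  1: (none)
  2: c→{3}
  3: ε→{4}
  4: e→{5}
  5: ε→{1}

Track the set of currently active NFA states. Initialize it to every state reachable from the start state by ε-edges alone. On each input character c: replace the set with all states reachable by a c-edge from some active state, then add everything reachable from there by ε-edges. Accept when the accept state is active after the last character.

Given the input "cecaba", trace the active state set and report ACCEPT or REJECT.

start: ε-closure({0}) = {0,1,2}
'c' @ 1: {3,4}
'e' @ 2: {1,5}  [accepting]
'c' @ 3: {}  — dead — no transitions
rest 'aba' ignored (set empty)
end set {} — state 1 not in

Answer: REJECT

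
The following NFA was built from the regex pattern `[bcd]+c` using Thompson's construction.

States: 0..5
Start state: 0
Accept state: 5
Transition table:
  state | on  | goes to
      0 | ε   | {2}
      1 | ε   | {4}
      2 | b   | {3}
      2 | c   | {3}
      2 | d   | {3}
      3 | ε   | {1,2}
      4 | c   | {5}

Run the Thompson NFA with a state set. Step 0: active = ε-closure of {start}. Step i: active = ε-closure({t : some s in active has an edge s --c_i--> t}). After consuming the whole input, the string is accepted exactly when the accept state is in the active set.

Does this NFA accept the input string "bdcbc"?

Answer: ACCEPT

Steps:
start: ε-closure({0}) = {0,2}
'b' @ 1: {1,2,3,4}
'd' @ 2: {1,2,3,4}
'c' @ 3: {1,2,3,4,5}  [accepting]
'b' @ 4: {1,2,3,4}
'c' @ 5: {1,2,3,4,5}  [accepting]
final: {1,2,3,4,5}; accept 5 in set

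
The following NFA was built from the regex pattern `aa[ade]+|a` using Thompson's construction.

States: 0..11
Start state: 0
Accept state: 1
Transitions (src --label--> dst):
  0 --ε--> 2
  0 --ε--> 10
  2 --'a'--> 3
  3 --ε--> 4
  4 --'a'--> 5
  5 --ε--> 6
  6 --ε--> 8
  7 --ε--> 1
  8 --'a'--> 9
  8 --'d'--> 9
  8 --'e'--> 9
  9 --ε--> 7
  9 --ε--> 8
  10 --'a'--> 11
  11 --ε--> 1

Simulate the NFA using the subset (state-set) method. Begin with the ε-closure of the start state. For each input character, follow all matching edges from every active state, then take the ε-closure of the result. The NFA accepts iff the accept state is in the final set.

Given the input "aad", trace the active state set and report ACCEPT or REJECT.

start: ε-closure({0}) = {0,2,10}
'a' @ 1: {1,3,4,11}  [accepting]
'a' @ 2: {5,6,8}
'd' @ 3: {1,7,8,9}  [accepting]
end set {1,7,8,9} — state 1 in

Answer: ACCEPT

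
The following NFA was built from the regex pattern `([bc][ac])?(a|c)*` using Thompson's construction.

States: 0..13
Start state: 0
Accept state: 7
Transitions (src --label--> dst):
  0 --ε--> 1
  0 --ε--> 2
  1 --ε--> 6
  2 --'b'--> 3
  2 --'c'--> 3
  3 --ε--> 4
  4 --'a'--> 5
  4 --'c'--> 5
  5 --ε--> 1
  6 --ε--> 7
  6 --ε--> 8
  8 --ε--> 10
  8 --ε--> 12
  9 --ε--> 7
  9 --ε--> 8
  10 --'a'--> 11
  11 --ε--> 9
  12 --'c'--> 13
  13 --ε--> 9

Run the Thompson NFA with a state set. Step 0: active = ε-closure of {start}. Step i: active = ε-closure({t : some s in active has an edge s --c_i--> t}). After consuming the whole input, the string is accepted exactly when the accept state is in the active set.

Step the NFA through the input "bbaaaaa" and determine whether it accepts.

initial (ε-close {0}): {0,1,2,6,7,8,10,12}
'b' @ 1: {3,4}
'b' @ 2: {}  — no active states
rest 'aaaaa' ignored (set empty)
end set {} — state 7 not in

Answer: REJECT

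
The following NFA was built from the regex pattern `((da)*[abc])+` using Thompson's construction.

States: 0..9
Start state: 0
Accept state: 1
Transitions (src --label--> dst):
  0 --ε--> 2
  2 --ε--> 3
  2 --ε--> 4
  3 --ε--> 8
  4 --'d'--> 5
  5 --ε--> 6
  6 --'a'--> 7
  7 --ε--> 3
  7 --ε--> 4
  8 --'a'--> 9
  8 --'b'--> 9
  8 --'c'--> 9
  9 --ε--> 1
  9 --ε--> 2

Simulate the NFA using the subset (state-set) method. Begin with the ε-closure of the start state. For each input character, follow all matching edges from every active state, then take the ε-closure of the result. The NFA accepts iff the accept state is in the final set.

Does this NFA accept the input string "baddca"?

start: ε-closure({0}) = {0,2,3,4,8}
'b' @ 1: {1,2,3,4,8,9}  (accept∈set)
'a' @ 2: {1,2,3,4,8,9}  (accept∈set)
'd' @ 3: {5,6}
'd' @ 4: {}  — dead — no transitions
rest 'ca' ignored (set empty)
final: {}; accept 1 not in set

Answer: REJECT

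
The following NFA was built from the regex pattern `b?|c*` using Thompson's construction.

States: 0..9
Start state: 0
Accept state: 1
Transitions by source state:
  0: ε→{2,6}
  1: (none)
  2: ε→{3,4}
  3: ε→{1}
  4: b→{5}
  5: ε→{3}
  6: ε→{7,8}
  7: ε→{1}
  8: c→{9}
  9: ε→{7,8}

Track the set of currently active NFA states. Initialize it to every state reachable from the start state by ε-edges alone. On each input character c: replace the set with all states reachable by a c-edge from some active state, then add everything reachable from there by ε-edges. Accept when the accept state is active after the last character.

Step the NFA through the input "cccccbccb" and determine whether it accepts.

S₀ = ε-closure({0}) = {0,1,2,3,4,6,7,8}
'c' @ 1: {1,7,8,9}  [accepting]
'c' @ 2: {1,7,8,9}  [accepting]
'c' @ 3: {1,7,8,9}  [accepting]
'c' @ 4: {1,7,8,9}  [accepting]
'c' @ 5: {1,7,8,9}  [accepting]
'b' @ 6: {}  — state set empty
rest 'ccb' ignored (set empty)
final: {}; accept 1 not in set

Answer: REJECT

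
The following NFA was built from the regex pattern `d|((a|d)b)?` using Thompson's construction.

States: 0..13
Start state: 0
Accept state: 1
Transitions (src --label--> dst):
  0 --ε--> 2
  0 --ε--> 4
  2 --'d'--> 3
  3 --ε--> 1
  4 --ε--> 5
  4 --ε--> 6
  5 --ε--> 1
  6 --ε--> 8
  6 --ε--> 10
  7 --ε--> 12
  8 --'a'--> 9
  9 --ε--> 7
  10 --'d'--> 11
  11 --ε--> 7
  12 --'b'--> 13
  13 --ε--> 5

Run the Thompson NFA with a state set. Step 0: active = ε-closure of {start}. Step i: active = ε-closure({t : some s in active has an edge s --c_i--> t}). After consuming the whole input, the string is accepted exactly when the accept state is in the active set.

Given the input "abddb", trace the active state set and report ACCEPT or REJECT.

initial (ε-close {0}): {0,1,2,4,5,6,8,10}
'a' @ 1: {7,9,12}
'b' @ 2: {1,5,13}  [accepting]
'd' @ 3: {}  — state set empty
rest 'db' ignored (set empty)
end set {} — state 1 not in

Answer: REJECT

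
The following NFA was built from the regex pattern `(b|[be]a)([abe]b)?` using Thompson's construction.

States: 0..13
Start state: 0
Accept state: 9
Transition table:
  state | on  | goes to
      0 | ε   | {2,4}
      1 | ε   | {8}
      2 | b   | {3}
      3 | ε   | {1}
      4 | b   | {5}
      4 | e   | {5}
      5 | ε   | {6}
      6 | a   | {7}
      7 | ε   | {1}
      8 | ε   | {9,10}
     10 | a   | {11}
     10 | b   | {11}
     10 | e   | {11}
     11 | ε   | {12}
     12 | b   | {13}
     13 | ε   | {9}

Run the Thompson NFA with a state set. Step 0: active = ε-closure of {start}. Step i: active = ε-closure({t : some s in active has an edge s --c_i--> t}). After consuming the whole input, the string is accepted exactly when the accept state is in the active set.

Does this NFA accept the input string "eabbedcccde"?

Answer: REJECT

Trace:
initial (ε-close {0}): {0,2,4}
'e' @ 1: {5,6}
'a' @ 2: {1,7,8,9,10}  ✓accept
'b' @ 3: {11,12}
'b' @ 4: {9,13}  ✓accept
'e' @ 5: {}  — dead — no transitions
rest 'dcccde' ignored (set empty)
after full input: {}  (accept=9 not in)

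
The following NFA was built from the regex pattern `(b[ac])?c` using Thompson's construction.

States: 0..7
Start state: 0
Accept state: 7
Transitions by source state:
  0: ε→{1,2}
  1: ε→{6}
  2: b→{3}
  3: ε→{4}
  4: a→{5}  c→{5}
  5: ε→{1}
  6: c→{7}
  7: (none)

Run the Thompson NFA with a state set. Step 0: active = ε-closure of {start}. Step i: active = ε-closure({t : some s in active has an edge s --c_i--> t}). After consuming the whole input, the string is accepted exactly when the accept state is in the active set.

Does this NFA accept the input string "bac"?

Answer: ACCEPT

Trace:
S₀ = ε-closure({0}) = {0,1,2,6}
'b' @ 1: {3,4}
'a' @ 2: {1,5,6}
'c' @ 3: {7}  ✓accept
end set {7} — state 7 in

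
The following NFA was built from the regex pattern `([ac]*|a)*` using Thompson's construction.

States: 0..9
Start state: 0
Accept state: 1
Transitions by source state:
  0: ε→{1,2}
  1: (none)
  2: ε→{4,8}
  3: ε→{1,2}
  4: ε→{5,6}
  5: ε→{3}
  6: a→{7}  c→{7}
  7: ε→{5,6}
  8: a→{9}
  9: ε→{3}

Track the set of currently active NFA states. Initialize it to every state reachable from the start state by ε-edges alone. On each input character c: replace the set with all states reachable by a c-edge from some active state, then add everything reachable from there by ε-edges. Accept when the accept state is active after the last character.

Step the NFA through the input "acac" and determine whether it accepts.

Answer: ACCEPT

Steps:
initial (ε-close {0}): {0,1,2,3,4,5,6,8}
'a' @ 1: {1,2,3,4,5,6,7,8,9}  ✓accept
'c' @ 2: {1,2,3,4,5,6,7,8}  ✓accept
'a' @ 3: {1,2,3,4,5,6,7,8,9}  ✓accept
'c' @ 4: {1,2,3,4,5,6,7,8}  ✓accept
after full input: {1,2,3,4,5,6,7,8}  (accept=1 in)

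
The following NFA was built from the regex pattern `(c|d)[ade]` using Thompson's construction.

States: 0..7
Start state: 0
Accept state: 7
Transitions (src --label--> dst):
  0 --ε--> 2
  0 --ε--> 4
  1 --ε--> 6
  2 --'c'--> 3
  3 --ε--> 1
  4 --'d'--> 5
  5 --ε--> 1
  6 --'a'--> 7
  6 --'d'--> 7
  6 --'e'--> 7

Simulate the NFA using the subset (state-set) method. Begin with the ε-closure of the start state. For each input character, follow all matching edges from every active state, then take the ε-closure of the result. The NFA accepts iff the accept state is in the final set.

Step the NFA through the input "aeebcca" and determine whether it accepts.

Answer: REJECT

Derivation:
S₀ = ε-closure({0}) = {0,2,4}
'a' @ 1: {}  — no active states
rest 'eebcca' ignored (set empty)
after full input: {}  (accept=7 not in)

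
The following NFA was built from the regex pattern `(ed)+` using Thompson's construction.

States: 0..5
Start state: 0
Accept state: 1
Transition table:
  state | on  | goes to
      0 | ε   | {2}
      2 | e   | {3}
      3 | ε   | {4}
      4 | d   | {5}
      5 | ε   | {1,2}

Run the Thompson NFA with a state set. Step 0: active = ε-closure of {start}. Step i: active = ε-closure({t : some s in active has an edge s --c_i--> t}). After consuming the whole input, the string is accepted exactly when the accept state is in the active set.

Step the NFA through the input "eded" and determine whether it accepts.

start: ε-closure({0}) = {0,2}
'e' @ 1: {3,4}
'd' @ 2: {1,2,5}  [accepting]
'e' @ 3: {3,4}
'd' @ 4: {1,2,5}  [accepting]
final: {1,2,5}; accept 1 in set

Answer: ACCEPT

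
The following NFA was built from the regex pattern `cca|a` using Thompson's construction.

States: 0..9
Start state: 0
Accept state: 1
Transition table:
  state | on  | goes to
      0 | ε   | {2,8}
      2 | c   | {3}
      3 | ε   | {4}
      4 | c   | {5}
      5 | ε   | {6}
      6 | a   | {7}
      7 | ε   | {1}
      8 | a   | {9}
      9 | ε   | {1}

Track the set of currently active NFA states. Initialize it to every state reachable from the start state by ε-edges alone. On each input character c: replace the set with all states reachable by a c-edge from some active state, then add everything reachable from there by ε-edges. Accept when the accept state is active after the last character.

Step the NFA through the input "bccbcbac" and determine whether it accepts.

start: ε-closure({0}) = {0,2,8}
'b' @ 1: {}  — dead — no transitions
rest 'ccbcbac' ignored (set empty)
end set {} — state 1 not in

Answer: REJECT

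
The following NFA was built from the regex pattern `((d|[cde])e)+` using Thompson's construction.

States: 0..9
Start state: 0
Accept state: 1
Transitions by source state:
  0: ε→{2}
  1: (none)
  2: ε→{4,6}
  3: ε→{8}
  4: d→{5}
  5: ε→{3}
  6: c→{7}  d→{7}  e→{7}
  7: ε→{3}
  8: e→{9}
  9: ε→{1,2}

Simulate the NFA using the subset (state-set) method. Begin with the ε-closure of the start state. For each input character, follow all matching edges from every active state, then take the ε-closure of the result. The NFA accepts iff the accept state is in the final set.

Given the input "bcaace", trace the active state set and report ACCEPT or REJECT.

Answer: REJECT

Derivation:
S₀ = ε-closure({0}) = {0,2,4,6}
'b' @ 1: {}  — state set empty
rest 'caace' ignored (set empty)
after full input: {}  (accept=1 not in)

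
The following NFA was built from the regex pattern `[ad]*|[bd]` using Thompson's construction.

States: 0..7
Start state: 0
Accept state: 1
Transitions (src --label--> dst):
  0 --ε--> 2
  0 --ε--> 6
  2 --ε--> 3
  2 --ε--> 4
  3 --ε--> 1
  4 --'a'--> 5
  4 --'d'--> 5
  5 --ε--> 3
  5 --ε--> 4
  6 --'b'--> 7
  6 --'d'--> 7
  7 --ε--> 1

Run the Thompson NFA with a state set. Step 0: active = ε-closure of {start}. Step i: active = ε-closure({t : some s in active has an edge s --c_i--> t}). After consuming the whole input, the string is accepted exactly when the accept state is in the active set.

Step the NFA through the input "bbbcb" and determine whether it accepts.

Answer: REJECT

Steps:
S₀ = ε-closure({0}) = {0,1,2,3,4,6}
'b' @ 1: {1,7}  (accept∈set)
'b' @ 2: {}  — state set empty
rest 'bcb' ignored (set empty)
final: {}; accept 1 not in set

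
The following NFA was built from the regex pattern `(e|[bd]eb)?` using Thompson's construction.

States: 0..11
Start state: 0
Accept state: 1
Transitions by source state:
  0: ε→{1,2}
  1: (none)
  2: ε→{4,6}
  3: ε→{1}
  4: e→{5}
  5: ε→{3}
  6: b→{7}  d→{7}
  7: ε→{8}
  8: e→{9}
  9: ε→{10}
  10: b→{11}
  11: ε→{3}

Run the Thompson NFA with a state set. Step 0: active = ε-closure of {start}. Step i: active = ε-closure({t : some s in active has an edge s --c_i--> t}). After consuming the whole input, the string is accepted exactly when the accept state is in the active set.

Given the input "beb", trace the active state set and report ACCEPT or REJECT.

Answer: ACCEPT

Derivation:
S₀ = ε-closure({0}) = {0,1,2,4,6}
'b' @ 1: {7,8}
'e' @ 2: {9,10}
'b' @ 3: {1,3,11}  (accept∈set)
final: {1,3,11}; accept 1 in set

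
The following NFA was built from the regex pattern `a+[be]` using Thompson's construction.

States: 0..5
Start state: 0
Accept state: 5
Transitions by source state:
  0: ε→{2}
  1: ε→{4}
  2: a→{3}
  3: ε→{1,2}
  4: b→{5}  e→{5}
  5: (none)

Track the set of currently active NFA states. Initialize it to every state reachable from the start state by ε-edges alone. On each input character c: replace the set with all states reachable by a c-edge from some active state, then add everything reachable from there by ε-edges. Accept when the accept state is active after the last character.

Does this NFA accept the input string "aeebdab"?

Answer: REJECT

Derivation:
S₀ = ε-closure({0}) = {0,2}
'a' @ 1: {1,2,3,4}
'e' @ 2: {5}  (accept∈set)
'e' @ 3: {}  — dead — no transitions
rest 'bdab' ignored (set empty)
end set {} — state 5 not in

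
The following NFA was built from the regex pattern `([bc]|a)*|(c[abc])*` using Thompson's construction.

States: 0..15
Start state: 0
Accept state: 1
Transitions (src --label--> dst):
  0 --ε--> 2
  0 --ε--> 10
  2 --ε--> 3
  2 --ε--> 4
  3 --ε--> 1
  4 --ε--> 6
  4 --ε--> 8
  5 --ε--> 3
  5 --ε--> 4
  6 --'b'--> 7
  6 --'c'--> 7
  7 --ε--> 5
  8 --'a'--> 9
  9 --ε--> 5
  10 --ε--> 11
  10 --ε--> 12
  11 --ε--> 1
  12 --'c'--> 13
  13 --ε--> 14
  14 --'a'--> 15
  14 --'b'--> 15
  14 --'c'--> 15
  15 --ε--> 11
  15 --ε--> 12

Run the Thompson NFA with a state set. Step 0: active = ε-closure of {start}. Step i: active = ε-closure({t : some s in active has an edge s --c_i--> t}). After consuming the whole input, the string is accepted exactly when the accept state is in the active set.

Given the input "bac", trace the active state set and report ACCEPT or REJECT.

Answer: ACCEPT

Derivation:
start: ε-closure({0}) = {0,1,2,3,4,6,8,10,11,12}
'b' @ 1: {1,3,4,5,6,7,8}  [accepting]
'a' @ 2: {1,3,4,5,6,8,9}  [accepting]
'c' @ 3: {1,3,4,5,6,7,8}  [accepting]
end set {1,3,4,5,6,7,8} — state 1 in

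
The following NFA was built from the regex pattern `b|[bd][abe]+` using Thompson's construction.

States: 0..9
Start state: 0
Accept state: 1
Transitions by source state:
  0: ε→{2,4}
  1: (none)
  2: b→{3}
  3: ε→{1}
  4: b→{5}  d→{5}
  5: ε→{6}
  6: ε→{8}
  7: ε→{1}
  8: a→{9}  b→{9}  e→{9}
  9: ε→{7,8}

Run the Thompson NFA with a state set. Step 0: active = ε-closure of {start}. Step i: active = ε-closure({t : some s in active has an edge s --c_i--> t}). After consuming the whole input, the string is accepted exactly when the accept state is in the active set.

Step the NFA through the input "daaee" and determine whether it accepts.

Answer: ACCEPT

Steps:
S₀ = ε-closure({0}) = {0,2,4}
'd' @ 1: {5,6,8}
'a' @ 2: {1,7,8,9}  (accept∈set)
'a' @ 3: {1,7,8,9}  (accept∈set)
'e' @ 4: {1,7,8,9}  (accept∈set)
'e' @ 5: {1,7,8,9}  (accept∈set)
final: {1,7,8,9}; accept 1 in set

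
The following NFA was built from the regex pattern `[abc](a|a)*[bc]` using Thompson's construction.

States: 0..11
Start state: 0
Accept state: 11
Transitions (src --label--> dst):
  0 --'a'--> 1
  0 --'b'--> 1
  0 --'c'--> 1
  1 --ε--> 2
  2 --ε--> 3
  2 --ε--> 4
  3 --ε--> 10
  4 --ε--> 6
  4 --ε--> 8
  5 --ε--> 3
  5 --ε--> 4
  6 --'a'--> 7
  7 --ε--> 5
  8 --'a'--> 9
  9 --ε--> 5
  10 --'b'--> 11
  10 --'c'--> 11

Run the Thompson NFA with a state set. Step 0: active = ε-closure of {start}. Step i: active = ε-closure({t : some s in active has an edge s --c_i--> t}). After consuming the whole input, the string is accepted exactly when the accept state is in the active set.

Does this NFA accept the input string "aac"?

start: ε-closure({0}) = {0}
'a' @ 1: {1,2,3,4,6,8,10}
'a' @ 2: {3,4,5,6,7,8,9,10}
'c' @ 3: {11}  [accepting]
after full input: {11}  (accept=11 in)

Answer: ACCEPT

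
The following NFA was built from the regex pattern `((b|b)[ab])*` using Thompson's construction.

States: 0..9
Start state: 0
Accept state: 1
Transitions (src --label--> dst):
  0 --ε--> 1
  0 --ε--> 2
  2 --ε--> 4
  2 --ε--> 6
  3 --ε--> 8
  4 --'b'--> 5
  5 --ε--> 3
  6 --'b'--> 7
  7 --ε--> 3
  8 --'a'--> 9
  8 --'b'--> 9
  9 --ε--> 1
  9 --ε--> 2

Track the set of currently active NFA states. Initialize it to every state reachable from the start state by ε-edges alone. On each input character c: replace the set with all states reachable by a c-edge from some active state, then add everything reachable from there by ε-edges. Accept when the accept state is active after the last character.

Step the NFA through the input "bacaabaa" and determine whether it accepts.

S₀ = ε-closure({0}) = {0,1,2,4,6}
'b' @ 1: {3,5,7,8}
'a' @ 2: {1,2,4,6,9}  (accept∈set)
'c' @ 3: {}  — state set empty
rest 'aabaa' ignored (set empty)
after full input: {}  (accept=1 not in)

Answer: REJECT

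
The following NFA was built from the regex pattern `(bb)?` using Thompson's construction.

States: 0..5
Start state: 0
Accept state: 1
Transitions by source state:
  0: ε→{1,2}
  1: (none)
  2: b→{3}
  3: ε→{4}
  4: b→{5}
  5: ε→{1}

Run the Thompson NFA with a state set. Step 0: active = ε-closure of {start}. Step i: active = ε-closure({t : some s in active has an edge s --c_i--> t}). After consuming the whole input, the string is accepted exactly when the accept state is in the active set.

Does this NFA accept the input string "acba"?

initial (ε-close {0}): {0,1,2}
'a' @ 1: {}  — state set empty
rest 'cba' ignored (set empty)
after full input: {}  (accept=1 not in)

Answer: REJECT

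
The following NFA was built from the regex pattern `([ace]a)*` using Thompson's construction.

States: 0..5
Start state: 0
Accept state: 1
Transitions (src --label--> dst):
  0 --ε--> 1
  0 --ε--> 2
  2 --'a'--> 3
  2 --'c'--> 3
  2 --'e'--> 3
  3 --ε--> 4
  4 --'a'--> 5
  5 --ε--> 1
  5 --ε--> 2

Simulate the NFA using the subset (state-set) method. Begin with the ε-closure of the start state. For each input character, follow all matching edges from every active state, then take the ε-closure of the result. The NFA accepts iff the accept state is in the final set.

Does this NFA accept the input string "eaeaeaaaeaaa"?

initial (ε-close {0}): {0,1,2}
'e' @ 1: {3,4}
'a' @ 2: {1,2,5}  [accepting]
'e' @ 3: {3,4}
'a' @ 4: {1,2,5}  [accepting]
'e' @ 5: {3,4}
'a' @ 6: {1,2,5}  [accepting]
'a' @ 7: {3,4}
'a' @ 8: {1,2,5}  [accepting]
'e' @ 9: {3,4}
'a' @ 10: {1,2,5}  [accepting]
'a' @ 11: {3,4}
'a' @ 12: {1,2,5}  [accepting]
after full input: {1,2,5}  (accept=1 in)

Answer: ACCEPT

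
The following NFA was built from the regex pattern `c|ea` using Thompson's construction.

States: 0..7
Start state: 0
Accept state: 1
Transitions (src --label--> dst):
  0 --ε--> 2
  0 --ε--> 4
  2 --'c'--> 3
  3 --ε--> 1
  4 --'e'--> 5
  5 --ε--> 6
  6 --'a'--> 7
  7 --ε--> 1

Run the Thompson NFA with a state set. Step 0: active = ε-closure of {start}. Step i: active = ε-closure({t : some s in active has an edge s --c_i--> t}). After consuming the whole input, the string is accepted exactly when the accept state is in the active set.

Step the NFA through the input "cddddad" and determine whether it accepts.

Answer: REJECT

Derivation:
initial (ε-close {0}): {0,2,4}
'c' @ 1: {1,3}  ✓accept
'd' @ 2: {}  — dead — no transitions
rest 'dddad' ignored (set empty)
final: {}; accept 1 not in set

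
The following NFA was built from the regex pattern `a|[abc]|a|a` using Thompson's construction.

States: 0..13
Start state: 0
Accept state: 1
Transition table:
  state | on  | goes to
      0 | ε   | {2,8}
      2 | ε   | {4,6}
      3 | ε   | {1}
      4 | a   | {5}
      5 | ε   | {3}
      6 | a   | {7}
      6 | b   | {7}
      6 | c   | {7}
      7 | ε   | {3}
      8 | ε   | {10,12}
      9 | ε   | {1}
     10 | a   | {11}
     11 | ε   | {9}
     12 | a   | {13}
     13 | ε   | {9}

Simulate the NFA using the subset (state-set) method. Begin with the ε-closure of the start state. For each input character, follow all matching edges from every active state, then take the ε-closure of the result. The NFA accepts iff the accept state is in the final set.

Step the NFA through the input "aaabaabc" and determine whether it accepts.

Answer: REJECT

Derivation:
initial (ε-close {0}): {0,2,4,6,8,10,12}
'a' @ 1: {1,3,5,7,9,11,13}  [accepting]
'a' @ 2: {}  — state set empty
rest 'abaabc' ignored (set empty)
end set {} — state 1 not in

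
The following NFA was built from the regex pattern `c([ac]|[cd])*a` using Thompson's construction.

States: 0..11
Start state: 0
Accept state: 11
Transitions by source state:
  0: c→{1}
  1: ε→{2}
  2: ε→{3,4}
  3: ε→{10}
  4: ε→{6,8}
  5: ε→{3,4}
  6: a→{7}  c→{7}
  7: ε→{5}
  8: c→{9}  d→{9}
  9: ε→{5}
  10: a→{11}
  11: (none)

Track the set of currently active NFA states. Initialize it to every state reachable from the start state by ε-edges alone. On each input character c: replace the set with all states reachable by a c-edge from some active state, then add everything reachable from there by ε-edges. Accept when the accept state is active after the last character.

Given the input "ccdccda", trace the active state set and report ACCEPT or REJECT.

Answer: ACCEPT

Derivation:
initial (ε-close {0}): {0}
'c' @ 1: {1,2,3,4,6,8,10}
'c' @ 2: {3,4,5,6,7,8,9,10}
'd' @ 3: {3,4,5,6,8,9,10}
'c' @ 4: {3,4,5,6,7,8,9,10}
'c' @ 5: {3,4,5,6,7,8,9,10}
'd' @ 6: {3,4,5,6,8,9,10}
'a' @ 7: {3,4,5,6,7,8,10,11}  ✓accept
end set {3,4,5,6,7,8,10,11} — state 11 in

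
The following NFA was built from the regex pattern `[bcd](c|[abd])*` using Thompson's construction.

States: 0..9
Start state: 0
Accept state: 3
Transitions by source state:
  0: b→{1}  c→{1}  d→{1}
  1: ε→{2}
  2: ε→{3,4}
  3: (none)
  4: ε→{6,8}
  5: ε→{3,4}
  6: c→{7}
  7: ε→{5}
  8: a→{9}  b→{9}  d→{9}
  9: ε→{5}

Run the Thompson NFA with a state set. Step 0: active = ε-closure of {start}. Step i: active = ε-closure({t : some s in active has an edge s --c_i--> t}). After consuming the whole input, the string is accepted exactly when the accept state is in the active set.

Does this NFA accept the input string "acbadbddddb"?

Answer: REJECT

Derivation:
S₀ = ε-closure({0}) = {0}
'a' @ 1: {}  — dead — no transitions
rest 'cbadbddddb' ignored (set empty)
final: {}; accept 3 not in set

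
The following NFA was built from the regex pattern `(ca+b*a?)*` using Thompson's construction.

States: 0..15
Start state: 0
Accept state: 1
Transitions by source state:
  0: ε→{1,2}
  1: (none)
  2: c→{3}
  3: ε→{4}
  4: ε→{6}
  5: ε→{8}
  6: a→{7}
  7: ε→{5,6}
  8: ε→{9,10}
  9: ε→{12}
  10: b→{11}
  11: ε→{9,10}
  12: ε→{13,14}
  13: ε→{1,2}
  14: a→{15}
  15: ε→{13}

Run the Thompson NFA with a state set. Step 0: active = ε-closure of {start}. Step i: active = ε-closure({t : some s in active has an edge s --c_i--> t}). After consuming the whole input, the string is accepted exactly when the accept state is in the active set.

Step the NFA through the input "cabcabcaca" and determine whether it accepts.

Answer: ACCEPT

Trace:
S₀ = ε-closure({0}) = {0,1,2}
'c' @ 1: {3,4,6}
'a' @ 2: {1,2,5,6,7,8,9,10,12,13,14}  ✓accept
'b' @ 3: {1,2,9,10,11,12,13,14}  ✓accept
'c' @ 4: {3,4,6}
'a' @ 5: {1,2,5,6,7,8,9,10,12,13,14}  ✓accept
'b' @ 6: {1,2,9,10,11,12,13,14}  ✓accept
'c' @ 7: {3,4,6}
'a' @ 8: {1,2,5,6,7,8,9,10,12,13,14}  ✓accept
'c' @ 9: {3,4,6}
'a' @ 10: {1,2,5,6,7,8,9,10,12,13,14}  ✓accept
end set {1,2,5,6,7,8,9,10,12,13,14} — state 1 in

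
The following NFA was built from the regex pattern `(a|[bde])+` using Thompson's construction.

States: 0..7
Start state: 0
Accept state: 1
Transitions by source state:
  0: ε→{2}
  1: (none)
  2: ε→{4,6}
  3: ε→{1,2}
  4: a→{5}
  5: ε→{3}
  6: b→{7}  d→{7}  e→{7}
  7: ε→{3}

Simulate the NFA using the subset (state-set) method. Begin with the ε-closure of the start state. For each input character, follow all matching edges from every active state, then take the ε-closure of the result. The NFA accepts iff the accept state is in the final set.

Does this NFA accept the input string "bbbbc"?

Answer: REJECT

Trace:
start: ε-closure({0}) = {0,2,4,6}
'b' @ 1: {1,2,3,4,6,7}  (accept∈set)
'b' @ 2: {1,2,3,4,6,7}  (accept∈set)
'b' @ 3: {1,2,3,4,6,7}  (accept∈set)
'b' @ 4: {1,2,3,4,6,7}  (accept∈set)
'c' @ 5: {}  — no active states
end set {} — state 1 not in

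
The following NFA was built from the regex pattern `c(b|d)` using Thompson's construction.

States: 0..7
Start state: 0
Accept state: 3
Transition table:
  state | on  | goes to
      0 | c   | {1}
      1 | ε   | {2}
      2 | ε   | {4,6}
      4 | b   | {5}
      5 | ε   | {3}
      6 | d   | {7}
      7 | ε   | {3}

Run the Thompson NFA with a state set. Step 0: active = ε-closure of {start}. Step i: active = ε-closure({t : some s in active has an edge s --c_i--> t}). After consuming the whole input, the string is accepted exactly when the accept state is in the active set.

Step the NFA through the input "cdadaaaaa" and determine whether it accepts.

Answer: REJECT

Trace:
S₀ = ε-closure({0}) = {0}
'c' @ 1: {1,2,4,6}
'd' @ 2: {3,7}  ✓accept
'a' @ 3: {}  — state set empty
rest 'daaaaa' ignored (set empty)
after full input: {}  (accept=3 not in)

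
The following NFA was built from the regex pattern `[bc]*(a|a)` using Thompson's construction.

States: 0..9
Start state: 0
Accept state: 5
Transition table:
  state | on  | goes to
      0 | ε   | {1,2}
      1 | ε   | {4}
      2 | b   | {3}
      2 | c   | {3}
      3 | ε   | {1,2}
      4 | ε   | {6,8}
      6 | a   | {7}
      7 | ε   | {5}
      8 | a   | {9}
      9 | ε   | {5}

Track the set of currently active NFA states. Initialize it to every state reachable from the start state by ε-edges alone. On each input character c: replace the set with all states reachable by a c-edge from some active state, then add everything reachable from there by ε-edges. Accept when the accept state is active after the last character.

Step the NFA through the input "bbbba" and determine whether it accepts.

Answer: ACCEPT

Derivation:
start: ε-closure({0}) = {0,1,2,4,6,8}
'b' @ 1: {1,2,3,4,6,8}
'b' @ 2: {1,2,3,4,6,8}
'b' @ 3: {1,2,3,4,6,8}
'b' @ 4: {1,2,3,4,6,8}
'a' @ 5: {5,7,9}  ✓accept
end set {5,7,9} — state 5 in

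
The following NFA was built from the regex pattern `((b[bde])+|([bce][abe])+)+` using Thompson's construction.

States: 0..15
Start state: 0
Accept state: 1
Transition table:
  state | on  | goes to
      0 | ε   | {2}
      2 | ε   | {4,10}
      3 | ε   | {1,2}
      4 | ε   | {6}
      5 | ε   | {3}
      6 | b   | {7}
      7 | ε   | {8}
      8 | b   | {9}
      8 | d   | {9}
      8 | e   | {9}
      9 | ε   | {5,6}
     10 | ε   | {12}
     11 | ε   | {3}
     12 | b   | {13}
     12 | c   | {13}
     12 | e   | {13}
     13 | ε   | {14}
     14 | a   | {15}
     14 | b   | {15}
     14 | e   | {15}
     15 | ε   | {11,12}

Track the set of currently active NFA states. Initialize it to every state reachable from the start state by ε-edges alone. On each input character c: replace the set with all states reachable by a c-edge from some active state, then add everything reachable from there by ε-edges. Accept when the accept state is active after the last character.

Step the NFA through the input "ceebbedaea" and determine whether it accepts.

Answer: REJECT

Trace:
S₀ = ε-closure({0}) = {0,2,4,6,10,12}
'c' @ 1: {13,14}
'e' @ 2: {1,2,3,4,6,10,11,12,15}  (accept∈set)
'e' @ 3: {13,14}
'b' @ 4: {1,2,3,4,6,10,11,12,15}  (accept∈set)
'b' @ 5: {7,8,13,14}
'e' @ 6: {1,2,3,4,5,6,9,10,11,12,15}  (accept∈set)
'd' @ 7: {}  — dead — no transitions
rest 'aea' ignored (set empty)
after full input: {}  (accept=1 not in)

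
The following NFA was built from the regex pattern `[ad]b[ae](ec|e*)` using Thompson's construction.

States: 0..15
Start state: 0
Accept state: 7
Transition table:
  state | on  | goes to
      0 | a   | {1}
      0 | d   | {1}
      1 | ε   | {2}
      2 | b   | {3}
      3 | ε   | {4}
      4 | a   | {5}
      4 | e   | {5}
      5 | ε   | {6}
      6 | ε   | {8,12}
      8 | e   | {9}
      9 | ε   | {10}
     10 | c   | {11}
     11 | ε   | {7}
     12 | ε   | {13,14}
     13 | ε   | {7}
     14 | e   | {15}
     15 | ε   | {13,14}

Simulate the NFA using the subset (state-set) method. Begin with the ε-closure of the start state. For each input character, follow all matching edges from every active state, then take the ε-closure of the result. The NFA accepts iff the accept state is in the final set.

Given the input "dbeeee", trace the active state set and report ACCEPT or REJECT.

Answer: ACCEPT

Trace:
initial (ε-close {0}): {0}
'd' @ 1: {1,2}
'b' @ 2: {3,4}
'e' @ 3: {5,6,7,8,12,13,14}  ✓accept
'e' @ 4: {7,9,10,13,14,15}  ✓accept
'e' @ 5: {7,13,14,15}  ✓accept
'e' @ 6: {7,13,14,15}  ✓accept
final: {7,13,14,15}; accept 7 in set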